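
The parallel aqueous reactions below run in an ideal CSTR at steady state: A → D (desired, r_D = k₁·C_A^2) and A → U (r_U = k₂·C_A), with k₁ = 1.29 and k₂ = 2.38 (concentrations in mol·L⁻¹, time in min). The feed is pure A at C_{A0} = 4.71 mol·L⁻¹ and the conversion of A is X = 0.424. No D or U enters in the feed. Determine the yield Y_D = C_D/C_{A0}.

Exit C_A = C_{A0}(1−X) = 4.71×0.576 = 2.713 mol·L⁻¹.
In a CSTR the entire volume is at exit conditions, so r_D = 1.29×2.713^2 = 9.495 and r_U = 2.38×2.713 = 6.457.
Fraction of consumed A going to D: r_D/(r_D+r_U) = 0.5952.
C_D = 0.5952·C_{A0}·X = 0.5952×4.71×0.424 = 1.19 mol·L⁻¹; Y_D = C_D/C_{A0} = 0.252.

0.252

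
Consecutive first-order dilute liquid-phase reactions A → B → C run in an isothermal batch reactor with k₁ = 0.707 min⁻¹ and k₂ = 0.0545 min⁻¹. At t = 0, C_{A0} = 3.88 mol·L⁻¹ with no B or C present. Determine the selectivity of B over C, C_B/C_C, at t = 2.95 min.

8.98

For first-order series with pure A initially, C_B(t) = k₁C_{A0}/(k₂−k₁)·(e^(−k₁t) − e^(−k₂t)).
e^(−k₁t) = e^(−0.707×2.95) = e^(−2.086) = 0.1242; e^(−k₂t) = e^(−0.1608) = 0.8515.
C_B = 0.707×3.88/(0.0545−0.707) × (0.1242−0.8515) = (-4.204)×(-0.7273) = 3.057 mol·L⁻¹.
C_A = C_{A0}e^(−k₁t) = 0.4820 mol·L⁻¹, so C_C = C_{A0}−C_A−C_B = 0.3406 mol·L⁻¹; C_B/C_C = 8.98.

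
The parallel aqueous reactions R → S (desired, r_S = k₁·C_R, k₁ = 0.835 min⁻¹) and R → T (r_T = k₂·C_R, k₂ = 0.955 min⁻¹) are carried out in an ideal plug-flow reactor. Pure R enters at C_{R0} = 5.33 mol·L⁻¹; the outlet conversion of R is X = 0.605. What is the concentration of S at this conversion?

1.50 mol·L⁻¹

C_R = C_{R0}(1−X) = 2.105 mol·L⁻¹.
Both paths are first order in R, so the instantaneous fraction to S is constant: dC_S/d(−C_R) = k₁/(k₁+k₂) = 0.4665.
C_S = 0.4665·(C_{R0}−C_R) = 0.4665×3.225 = 1.50 mol·L⁻¹.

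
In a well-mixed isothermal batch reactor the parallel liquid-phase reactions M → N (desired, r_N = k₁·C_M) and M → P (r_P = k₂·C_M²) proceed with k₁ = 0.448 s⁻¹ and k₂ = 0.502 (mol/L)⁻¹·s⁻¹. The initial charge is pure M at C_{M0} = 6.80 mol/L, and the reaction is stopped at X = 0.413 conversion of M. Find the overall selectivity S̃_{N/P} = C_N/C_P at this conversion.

C_M = C_{M0}(1−X) = 3.992 mol/L.
Along a PFR/batch, dC_N/dC_M = −r_N/(r_N+r_P) = −k₁/(k₁+k₂·C_M).
Integrating from C_{M0} to C_M: C_N = (0.448/0.502)·ln[(0.448+0.502·6.80)/(0.448+0.502·3.99)] = 0.8924·ln(3.862/2.452) = 0.4054 mol/L.
C_P = (C_{M0}−C_M)−C_N = 2.403 mol/L; S̃_{N/P} = 0.4054/2.403 = 0.169.

0.169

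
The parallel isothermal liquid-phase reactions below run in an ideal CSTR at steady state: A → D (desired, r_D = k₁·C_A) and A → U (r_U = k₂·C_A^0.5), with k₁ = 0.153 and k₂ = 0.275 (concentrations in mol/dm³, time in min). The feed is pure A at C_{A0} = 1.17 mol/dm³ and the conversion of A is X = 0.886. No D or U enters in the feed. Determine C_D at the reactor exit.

0.175 mol/dm³

Exit C_A = C_{A0}(1−X) = 1.17×0.114 = 0.1334 mol/dm³.
A CSTR operates uniformly at the exit composition, giving r_D = 0.02041 and r_U = 0.1004 (each k·C_A^n at C_A = 0.1334).
Fraction of consumed A going to D: r_D/(r_D+r_U) = 0.1689.
C_D = 0.1689·C_{A0}·X = 0.1689×1.17×0.886 = 0.175 mol/dm³.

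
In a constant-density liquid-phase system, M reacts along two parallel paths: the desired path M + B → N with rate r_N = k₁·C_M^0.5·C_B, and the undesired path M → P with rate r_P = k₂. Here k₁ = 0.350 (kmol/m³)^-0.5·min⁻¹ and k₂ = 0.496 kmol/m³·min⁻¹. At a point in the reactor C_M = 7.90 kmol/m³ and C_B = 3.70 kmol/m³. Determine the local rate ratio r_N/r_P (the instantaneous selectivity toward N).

S_{N/P} = r_N/r_P = (k₁·C_M^0.5·C_B)/(k₂) = (k₁/k₂)·C_M^0.5·C_B.
= (0.350×7.900^0.5×3.700) / (0.496) = 3.640/0.4960 = 7.34.
Since the desired path is higher order in M, keeping C_M high (PFR or concentrated feed) favours N.

7.34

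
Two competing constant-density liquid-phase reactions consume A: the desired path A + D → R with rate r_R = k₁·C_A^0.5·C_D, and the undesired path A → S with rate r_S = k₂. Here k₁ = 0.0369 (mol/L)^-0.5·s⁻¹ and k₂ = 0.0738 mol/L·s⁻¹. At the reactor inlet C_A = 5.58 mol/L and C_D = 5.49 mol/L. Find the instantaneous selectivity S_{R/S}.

6.48

S_{R/S} = r_R/r_S = (k₁·C_A^0.5·C_D)/(k₂) = (k₁/k₂)·C_A^0.5·C_D.
= (0.0369×5.580^0.5×5.490) / (0.0738) = 0.4785/0.07380 = 6.48.
Since the desired path is higher order in A, keeping C_A high (PFR or concentrated feed) favours R.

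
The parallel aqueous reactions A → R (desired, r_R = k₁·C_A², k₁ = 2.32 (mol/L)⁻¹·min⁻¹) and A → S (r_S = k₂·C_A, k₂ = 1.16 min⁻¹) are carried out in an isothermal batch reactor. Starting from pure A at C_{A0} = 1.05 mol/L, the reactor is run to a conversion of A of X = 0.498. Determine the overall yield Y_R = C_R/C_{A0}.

C_A = C_{A0}(1−X) = 0.5271 mol/L.
Along a PFR/batch, dC_S/dC_A = −r_S/(r_R+r_S) = −k₂/(k₂+k₁·C_A).
Integrating from C_{A0} to C_A: C_S = (1.16/2.32)·ln[(1.16+2.32·1.05)/(1.16+2.32·0.527)] = 0.5000·ln(3.596/2.383) = 0.2058 mol/L.
Then C_R = (C_{A0}−C_A) − C_S = 0.5229 − 0.2058 = 0.3171 mol/L.
Y_R = C_R/C_{A0} = 0.3171/1.05 = 0.302.

0.302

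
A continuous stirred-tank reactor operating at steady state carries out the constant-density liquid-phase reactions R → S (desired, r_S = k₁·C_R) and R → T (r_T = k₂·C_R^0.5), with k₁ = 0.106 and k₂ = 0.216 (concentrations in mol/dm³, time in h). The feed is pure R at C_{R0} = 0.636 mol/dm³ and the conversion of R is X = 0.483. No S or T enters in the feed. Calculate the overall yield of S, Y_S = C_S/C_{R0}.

Exit C_R = C_{R0}(1−X) = 0.636×0.517 = 0.3288 mol/dm³.
Rates in a CSTR are evaluated at the outlet concentration: r_S = 0.106×0.3288 = 0.03485, r_T = 0.216×0.3288^0.5 = 0.1239.
Fraction of consumed R going to S: r_S/(r_S+r_T) = 0.2196.
C_S = 0.2196·C_{R0}·X = 0.2196×0.636×0.483 = 0.0675 mol/dm³; Y_S = C_S/C_{R0} = 0.106.

0.106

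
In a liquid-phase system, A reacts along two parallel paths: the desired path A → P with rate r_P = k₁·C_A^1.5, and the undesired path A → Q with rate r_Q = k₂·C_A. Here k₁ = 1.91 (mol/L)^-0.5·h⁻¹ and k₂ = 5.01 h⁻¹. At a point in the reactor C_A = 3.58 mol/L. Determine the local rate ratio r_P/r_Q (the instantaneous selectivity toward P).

0.721

S_{P/Q} = r_P/r_Q = (k₁·C_A^1.5)/(k₂·C_A) = (k₁/k₂)·C_A^0.5.
= (1.91×3.580^1.5) / (5.01×3.580) = 12.94/17.94 = 0.721.
Since the desired path is higher order in A, keeping C_A high (PFR or concentrated feed) favours P.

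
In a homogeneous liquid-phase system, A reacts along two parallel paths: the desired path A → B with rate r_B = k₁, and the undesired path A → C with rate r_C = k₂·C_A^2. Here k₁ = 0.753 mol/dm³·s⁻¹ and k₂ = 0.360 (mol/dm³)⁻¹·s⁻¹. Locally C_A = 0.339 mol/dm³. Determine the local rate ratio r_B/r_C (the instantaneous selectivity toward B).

S_{B/C} = r_B/r_C = (k₁)/(k₂·C_A^2) = (k₁/k₂)·C_A^-2.
= (0.753) / (0.360×0.3390^2) = 0.7530/0.04137 = 18.2.
The undesired path is higher order in A, so low C_A (CSTR or dilute feed) favours B.

18.2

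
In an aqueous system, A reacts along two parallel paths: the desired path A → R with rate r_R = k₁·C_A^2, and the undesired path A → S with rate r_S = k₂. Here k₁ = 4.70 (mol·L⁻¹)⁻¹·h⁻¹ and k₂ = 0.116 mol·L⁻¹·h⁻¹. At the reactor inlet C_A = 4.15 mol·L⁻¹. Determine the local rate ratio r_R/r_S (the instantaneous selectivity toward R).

S_{R/S} = r_R/r_S = (k₁·C_A^2)/(k₂) = (k₁/k₂)·C_A^2.
= (4.70×4.150^2) / (0.116) = 80.95/0.1160 = 698.

698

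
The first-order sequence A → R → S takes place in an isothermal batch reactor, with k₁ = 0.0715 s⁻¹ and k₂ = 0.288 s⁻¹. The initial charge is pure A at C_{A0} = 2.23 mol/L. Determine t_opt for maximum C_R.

The intermediate peaks when r₁ = r₂, i.e. k₁e^(−k₁t) = k₂e^(−k₂t), giving t_opt = ln(k₂/k₁)/(k₂−k₁).
= ln(0.288/0.0715)/(0.288−0.0715) = ln(4.028)/0.2165 = 1.393/0.2165 = 6.44 s.

6.44 s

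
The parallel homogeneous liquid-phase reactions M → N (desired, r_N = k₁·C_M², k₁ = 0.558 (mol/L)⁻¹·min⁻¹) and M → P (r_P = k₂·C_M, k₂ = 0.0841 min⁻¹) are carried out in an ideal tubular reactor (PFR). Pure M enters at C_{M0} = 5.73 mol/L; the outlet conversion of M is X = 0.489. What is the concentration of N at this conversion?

2.70 mol/L

C_M = C_{M0}(1−X) = 2.928 mol/L.
Along a PFR/batch, dC_P/dC_M = −r_P/(r_N+r_P) = −k₂/(k₂+k₁·C_M).
Integrating from C_{M0} to C_M: C_P = (0.0841/0.558)·ln[(0.0841+0.558·5.73)/(0.0841+0.558·2.93)] = 0.1507·ln(3.281/1.718) = 0.09754 mol/L.
Then C_N = (C_{M0}−C_M) − C_P = 2.802 − 0.09754 = 2.704 mol/L.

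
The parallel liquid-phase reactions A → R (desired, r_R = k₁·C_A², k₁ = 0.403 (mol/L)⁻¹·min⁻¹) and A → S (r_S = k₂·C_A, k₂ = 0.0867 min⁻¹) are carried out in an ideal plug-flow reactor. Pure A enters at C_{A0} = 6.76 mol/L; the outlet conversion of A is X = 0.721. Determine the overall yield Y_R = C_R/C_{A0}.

0.683

C_A = C_{A0}(1−X) = 1.886 mol/L.
Along a PFR/batch, dC_S/dC_A = −r_S/(r_R+r_S) = −k₂/(k₂+k₁·C_A).
Integrating from C_{A0} to C_A: C_S = (0.0867/0.403)·ln[(0.0867+0.403·6.76)/(0.0867+0.403·1.89)] = 0.2151·ln(2.811/0.8468) = 0.2581 mol/L.
Then C_R = (C_{A0}−C_A) − C_S = 4.874 − 0.2581 = 4.616 mol/L.
Y_R = C_R/C_{A0} = 4.616/6.76 = 0.683.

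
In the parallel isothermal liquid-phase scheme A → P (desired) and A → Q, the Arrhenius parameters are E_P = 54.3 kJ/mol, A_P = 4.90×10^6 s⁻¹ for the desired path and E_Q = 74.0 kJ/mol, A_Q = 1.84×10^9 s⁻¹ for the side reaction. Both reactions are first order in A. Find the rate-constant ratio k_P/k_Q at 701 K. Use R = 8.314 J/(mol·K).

With equal orders, S_{P/Q} = k_P/k_Q = (A_P/A_Q)·exp[(E_Q−E_P)/(RT)].
(E_Q−E_P)/(RT) = (74.0−54.3)×10³/(8.314×701) = 19700/5828 = 3.380.
k_P/k_Q = (4.90×10^6/1.84×10^9)·exp(3.380) = 0.002663 × 29.38 = 0.0782.
Since E_P < E_Q, lowering the temperature improves selectivity toward P.

0.0782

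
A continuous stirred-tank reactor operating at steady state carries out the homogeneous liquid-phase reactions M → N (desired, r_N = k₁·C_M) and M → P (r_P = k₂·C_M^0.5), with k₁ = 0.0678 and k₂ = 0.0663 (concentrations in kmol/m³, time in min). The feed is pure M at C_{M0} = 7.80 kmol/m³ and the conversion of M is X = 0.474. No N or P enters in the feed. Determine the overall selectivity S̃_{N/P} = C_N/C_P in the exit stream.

Exit C_M = C_{M0}(1−X) = 7.80×0.526 = 4.103 kmol/m³.
In a CSTR the entire volume is at exit conditions, so r_N = 0.0678×4.103 = 0.2782 and r_P = 0.0663×4.103^0.5 = 0.1343.
Overall selectivity = C_N/C_P = r_Nτ/(r_Pτ) = r_N/r_P = 2.07.

2.07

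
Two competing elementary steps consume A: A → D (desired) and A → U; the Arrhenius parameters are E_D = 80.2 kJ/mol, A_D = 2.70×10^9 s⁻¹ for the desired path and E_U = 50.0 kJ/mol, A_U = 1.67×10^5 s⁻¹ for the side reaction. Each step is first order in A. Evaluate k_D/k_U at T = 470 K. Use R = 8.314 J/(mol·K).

Since both paths have the same order in A, the concentration cancels and S_{D/U} = k_D/k_U = (A_D/A_U)·exp[(E_U−E_D)/(RT)].
(E_U−E_D)/(RT) = (50.0−80.2)×10³/(8.314×470) = -30200/3908 = -7.729.
k_D/k_U = (2.70×10^9/1.67×10^5)·exp(-7.729) = 16168 × 4.401×10^-4 = 7.11.
Since E_D > E_U, raising the temperature improves selectivity toward D.

7.11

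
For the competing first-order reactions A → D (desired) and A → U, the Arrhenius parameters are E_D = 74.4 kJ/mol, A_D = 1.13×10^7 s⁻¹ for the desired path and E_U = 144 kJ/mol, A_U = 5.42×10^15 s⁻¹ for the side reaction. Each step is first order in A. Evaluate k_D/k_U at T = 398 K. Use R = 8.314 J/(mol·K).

2.84

k_D/k_U = (A_D/A_U)·exp[−(E_D−E_U)/(RT)] = (A_D/A_U)·exp[(E_U−E_D)/(RT)].
(E_U−E_D)/(RT) = (144−74.4)×10³/(8.314×398) = 69600/3309 = 21.03.
k_D/k_U = (1.13×10^7/5.42×10^15)·exp(21.03) = 2.085×10^-9 × 1.364×10^9 = 2.84.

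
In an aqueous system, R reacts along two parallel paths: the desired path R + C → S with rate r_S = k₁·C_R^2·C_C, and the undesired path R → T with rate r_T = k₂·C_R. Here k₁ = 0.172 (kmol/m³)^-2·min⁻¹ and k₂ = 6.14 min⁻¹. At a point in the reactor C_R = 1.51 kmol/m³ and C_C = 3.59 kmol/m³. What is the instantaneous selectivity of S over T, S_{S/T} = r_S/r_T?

0.152

S_{S/T} = r_S/r_T = (k₁·C_R^2·C_C)/(k₂·C_R) = (k₁/k₂)·C_R·C_C.
= (0.172×1.510^2×3.590) / (6.14×1.510) = 1.408/9.271 = 0.152.
Since the desired path is higher order in R, keeping C_R high (PFR or concentrated feed) favours S.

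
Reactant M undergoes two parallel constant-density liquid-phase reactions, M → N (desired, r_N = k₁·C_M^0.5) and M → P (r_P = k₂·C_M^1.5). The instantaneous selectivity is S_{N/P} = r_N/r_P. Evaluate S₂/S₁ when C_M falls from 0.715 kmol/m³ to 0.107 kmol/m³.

S_{N/P} = (k₁/k₂)·C_M⁻¹, so S₂/S₁ = (C_{M,2}/C_{M,1})⁻¹.
= 0.715/0.107 = 6.68.
Selectivity toward N rises as C_M falls — low-concentration operation is favoured.

6.68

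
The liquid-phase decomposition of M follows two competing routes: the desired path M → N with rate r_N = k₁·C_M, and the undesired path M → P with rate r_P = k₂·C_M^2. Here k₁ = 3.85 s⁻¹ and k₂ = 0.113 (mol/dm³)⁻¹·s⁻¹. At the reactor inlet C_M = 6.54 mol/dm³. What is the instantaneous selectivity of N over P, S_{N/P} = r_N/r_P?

5.21

S_{N/P} = r_N/r_P = (k₁·C_M)/(k₂·C_M^2) = (k₁/k₂)·C_M⁻¹.
= (3.85×6.540) / (0.113×6.540^2) = 25.18/4.833 = 5.21.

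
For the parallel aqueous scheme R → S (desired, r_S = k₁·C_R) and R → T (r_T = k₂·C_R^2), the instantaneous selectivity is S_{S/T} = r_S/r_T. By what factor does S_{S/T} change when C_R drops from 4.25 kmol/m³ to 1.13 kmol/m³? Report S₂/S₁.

3.76

S_{S/T} = (k₁/k₂)·C_R⁻¹, so S₂/S₁ = (C_{R,2}/C_{R,1})⁻¹.
= 4.25/1.13 = 3.76.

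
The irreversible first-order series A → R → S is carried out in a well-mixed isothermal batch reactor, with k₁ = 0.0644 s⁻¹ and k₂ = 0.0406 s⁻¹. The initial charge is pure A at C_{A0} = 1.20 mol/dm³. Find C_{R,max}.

0.546 mol/dm³

Evaluating C_R at t_opt = ln(k₂/k₁)/(k₂−k₁) gives C_{R,max}/C_{A0} = (k₁/k₂)^[k₂/(k₂−k₁)].
= (0.0644/0.0406)^(0.0406/(0.0406−0.0644)) = (1.586)^(-1.706) = 0.4552.
C_{R,max} = 0.4552×1.20 = 0.546 mol/dm³.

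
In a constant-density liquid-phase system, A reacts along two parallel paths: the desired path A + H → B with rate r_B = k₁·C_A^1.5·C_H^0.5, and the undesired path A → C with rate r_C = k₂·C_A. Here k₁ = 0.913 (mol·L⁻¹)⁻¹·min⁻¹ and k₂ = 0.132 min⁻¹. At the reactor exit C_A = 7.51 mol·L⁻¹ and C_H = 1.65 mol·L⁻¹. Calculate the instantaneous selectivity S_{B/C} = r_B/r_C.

24.3

S_{B/C} = r_B/r_C = (k₁·C_A^1.5·C_H^0.5)/(k₂·C_A) = (k₁/k₂)·C_A^0.5·C_H^0.5.
= (0.913×7.510^1.5×1.650^0.5) / (0.132×7.510) = 24.14/0.9913 = 24.3.
Since the desired path is higher order in A, keeping C_A high (PFR or concentrated feed) favours B.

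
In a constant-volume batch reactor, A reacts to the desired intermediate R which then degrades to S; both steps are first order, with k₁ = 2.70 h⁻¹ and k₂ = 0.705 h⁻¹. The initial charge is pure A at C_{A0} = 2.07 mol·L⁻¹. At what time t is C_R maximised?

0.673 h

Setting dC_R/dt = 0 gives t_opt = ln(k₂/k₁)/(k₂−k₁).
= ln(0.705/2.70)/(0.705−2.70) = ln(0.2611)/-1.995 = -1.343/-1.995 = 0.673 h.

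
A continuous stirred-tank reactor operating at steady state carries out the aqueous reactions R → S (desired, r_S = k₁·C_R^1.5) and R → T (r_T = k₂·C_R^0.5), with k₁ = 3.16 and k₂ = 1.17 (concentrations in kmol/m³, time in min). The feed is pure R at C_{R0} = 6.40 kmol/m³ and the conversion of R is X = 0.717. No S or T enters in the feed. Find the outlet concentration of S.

Exit C_R = C_{R0}(1−X) = 6.40×0.283 = 1.811 kmol/m³.
Rates in a CSTR are evaluated at the outlet concentration: r_S = 3.16×1.811^1.5 = 7.703, r_T = 1.17×1.811^0.5 = 1.575.
Fraction of consumed R going to S: r_S/(r_S+r_T) = 0.8303.
C_S = 0.8303·C_{R0}·X = 0.8303×6.40×0.717 = 3.81 kmol/m³.

3.81 kmol/m³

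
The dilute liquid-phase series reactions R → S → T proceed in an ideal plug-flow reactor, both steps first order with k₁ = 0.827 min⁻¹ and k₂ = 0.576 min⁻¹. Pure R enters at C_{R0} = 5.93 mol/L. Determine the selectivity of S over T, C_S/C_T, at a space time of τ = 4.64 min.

0.190

Solving the coupled first-order balances gives C_S(τ) = [k₁/(k₂−k₁)]·C_{R0}·(e^(−k₁τ) − e^(−k₂τ)).
e^(−k₁τ) = e^(−0.827×4.64) = e^(−3.837) = 0.02155; e^(−k₂τ) = e^(−2.673) = 0.06907.
C_S = 0.827×5.93/(0.576−0.827) × (0.02155−0.06907) = (-19.54)×(-0.04752) = 0.9284 mol/L.
C_R = C_{R0}e^(−k₁τ) = 0.1278 mol/L, so C_T = C_{R0}−C_R−C_S = 4.874 mol/L; C_S/C_T = 0.190.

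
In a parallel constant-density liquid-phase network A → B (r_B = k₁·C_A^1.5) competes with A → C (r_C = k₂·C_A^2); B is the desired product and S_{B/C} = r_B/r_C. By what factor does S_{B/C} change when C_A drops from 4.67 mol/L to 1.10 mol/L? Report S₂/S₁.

S_{B/C} = (k₁/k₂)·C_A^-0.5, so S₂/S₁ = (C_{A,2}/C_{A,1})^-0.5.
= (1.10/4.67)^(-0.5) = (0.2355)^(-0.5) = 2.06.

2.06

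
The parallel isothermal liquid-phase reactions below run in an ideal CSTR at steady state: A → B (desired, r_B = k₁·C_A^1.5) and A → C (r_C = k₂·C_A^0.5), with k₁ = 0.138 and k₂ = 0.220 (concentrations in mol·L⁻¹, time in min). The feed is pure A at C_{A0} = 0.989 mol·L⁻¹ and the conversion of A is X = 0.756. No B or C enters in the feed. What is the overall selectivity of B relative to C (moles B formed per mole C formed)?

0.151

Exit C_A = C_{A0}(1−X) = 0.989×0.244 = 0.2413 mol·L⁻¹.
In a CSTR the entire volume is at exit conditions, so r_B = 0.138×0.2413^1.5 = 0.01636 and r_C = 0.220×0.2413^0.5 = 0.1081.
Overall selectivity = C_B/C_C = r_Bτ/(r_Cτ) = r_B/r_C = 0.151.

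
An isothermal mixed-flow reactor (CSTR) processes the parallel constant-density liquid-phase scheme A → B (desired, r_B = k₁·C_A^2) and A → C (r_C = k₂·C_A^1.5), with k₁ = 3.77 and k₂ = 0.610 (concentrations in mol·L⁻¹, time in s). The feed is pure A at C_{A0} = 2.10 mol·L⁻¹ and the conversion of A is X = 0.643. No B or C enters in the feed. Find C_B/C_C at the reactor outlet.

5.35

Exit C_A = C_{A0}(1−X) = 2.10×0.357 = 0.7497 mol·L⁻¹.
A CSTR operates uniformly at the exit composition, giving r_B = 2.119 and r_C = 0.3960 (each k·C_A^n at C_A = 0.7497).
Overall selectivity = C_B/C_C = r_Bτ/(r_Cτ) = r_B/r_C = 5.35.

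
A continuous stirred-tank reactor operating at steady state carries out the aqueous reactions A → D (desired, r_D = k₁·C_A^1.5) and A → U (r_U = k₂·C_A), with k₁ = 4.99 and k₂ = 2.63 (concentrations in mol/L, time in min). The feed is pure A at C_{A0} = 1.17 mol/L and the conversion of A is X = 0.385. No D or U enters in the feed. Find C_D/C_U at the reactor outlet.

1.61

Exit C_A = C_{A0}(1−X) = 1.17×0.615 = 0.7195 mol/L.
A CSTR operates uniformly at the exit composition, giving r_D = 3.046 and r_U = 1.892 (each k·C_A^n at C_A = 0.7195).
Overall selectivity = C_D/C_U = r_Dτ/(r_Uτ) = r_D/r_U = 1.61.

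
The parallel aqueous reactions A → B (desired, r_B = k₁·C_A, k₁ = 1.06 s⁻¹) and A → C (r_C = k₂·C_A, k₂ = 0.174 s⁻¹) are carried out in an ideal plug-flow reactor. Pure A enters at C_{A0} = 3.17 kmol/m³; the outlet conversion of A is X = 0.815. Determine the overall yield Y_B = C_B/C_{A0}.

0.700

C_A = C_{A0}(1−X) = 0.5865 kmol/m³.
Both paths are first order in A, so the instantaneous fraction to B is constant: dC_B/d(−C_A) = k₁/(k₁+k₂) = 0.8590.
C_B = 0.8590·(C_{A0}−C_A) = 0.8590×2.584 = 2.22 kmol/m³.
Y_B = C_B/C_{A0} = 2.219/3.17 = 0.700.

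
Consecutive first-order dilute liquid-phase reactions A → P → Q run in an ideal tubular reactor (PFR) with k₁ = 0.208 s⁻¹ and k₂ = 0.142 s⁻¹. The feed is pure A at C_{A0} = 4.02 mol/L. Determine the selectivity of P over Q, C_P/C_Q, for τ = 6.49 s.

For first-order series with pure A initially, C_P(τ) = k₁C_{A0}/(k₂−k₁)·(e^(−k₁τ) − e^(−k₂τ)).
e^(−k₁τ) = e^(−0.208×6.49) = e^(−1.350) = 0.2593; e^(−k₂τ) = e^(−0.9216) = 0.3979.
C_P = 0.208×4.02/(0.142−0.208) × (0.2593−0.3979) = (-12.67)×(-0.1386) = 1.756 mol/L.
C_A = C_{A0}e^(−k₁τ) = 1.042 mol/L, so C_Q = C_{A0}−C_A−C_P = 1.221 mol/L; C_P/C_Q = 1.44.

1.44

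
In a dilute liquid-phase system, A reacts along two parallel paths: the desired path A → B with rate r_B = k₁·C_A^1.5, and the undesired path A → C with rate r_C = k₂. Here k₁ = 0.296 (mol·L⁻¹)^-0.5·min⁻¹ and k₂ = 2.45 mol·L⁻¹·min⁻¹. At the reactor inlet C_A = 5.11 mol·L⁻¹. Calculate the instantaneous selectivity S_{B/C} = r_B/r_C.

S_{B/C} = r_B/r_C = (k₁·C_A^1.5)/(k₂) = (k₁/k₂)·C_A^1.5.
= (0.296×5.110^1.5) / (2.45) = 3.419/2.450 = 1.40.
Since the desired path is higher order in A, keeping C_A high (PFR or concentrated feed) favours B.

1.40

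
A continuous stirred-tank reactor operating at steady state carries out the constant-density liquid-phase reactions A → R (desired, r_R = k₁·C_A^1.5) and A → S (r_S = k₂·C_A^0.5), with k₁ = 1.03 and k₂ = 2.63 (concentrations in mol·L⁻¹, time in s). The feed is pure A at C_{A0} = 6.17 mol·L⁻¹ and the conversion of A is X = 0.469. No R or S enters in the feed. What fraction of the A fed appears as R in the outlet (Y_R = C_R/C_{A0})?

0.264

Exit C_A = C_{A0}(1−X) = 6.17×0.531 = 3.276 mol·L⁻¹.
Rates in a CSTR are evaluated at the outlet concentration: r_R = 1.03×3.276^1.5 = 6.108, r_S = 2.63×3.276^0.5 = 4.760.
Fraction of consumed A going to R: r_R/(r_R+r_S) = 0.5620.
C_R = 0.5620·C_{A0}·X = 0.5620×6.17×0.469 = 1.63 mol·L⁻¹; Y_R = C_R/C_{A0} = 0.264.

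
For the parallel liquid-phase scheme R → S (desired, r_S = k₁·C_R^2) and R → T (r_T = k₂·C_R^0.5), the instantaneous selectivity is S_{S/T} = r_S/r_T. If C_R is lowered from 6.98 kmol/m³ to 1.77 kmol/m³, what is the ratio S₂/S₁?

S_{S/T} = (k₁/k₂)·C_R^1.5, so S₂/S₁ = (C_{R,2}/C_{R,1})^1.5.
= (1.77/6.98)^1.5 = (0.2536)^1.5 = 0.128.
Selectivity toward S falls as C_R falls — high-concentration operation is favoured.

0.128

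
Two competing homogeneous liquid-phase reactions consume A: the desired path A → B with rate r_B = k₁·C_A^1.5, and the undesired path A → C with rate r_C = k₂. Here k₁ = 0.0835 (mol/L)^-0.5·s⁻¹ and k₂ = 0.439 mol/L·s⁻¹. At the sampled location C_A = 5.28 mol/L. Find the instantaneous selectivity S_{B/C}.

2.31

S_{B/C} = r_B/r_C = (k₁·C_A^1.5)/(k₂) = (k₁/k₂)·C_A^1.5.
= (0.0835×5.280^1.5) / (0.439) = 1.013/0.4390 = 2.31.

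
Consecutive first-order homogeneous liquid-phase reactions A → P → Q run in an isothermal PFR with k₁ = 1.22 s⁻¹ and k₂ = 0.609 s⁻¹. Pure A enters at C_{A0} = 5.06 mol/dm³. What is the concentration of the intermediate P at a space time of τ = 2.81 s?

1.50 mol/dm³

The intermediate concentration in a first-order A→B→C sequence is C_P = k₁C_{A0}(e^(−k₁τ) − e^(−k₂τ))/(k₂−k₁).
e^(−k₁τ) = e^(−1.22×2.81) = e^(−3.428) = 0.03245; e^(−k₂τ) = e^(−1.711) = 0.1806.
C_P = 1.22×5.06/(0.609−1.22) × (0.03245−0.1806) = (-10.10)×(-0.1482) = 1.497 mol/dm³.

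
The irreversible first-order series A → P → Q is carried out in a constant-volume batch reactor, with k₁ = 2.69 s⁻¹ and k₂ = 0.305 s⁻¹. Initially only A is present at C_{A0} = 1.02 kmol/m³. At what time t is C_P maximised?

0.913 s

The intermediate peaks when r₁ = r₂, i.e. k₁e^(−k₁t) = k₂e^(−k₂t), giving t_opt = ln(k₂/k₁)/(k₂−k₁).
= ln(0.305/2.69)/(0.305−2.69) = ln(0.1134)/-2.385 = -2.177/-2.385 = 0.913 s.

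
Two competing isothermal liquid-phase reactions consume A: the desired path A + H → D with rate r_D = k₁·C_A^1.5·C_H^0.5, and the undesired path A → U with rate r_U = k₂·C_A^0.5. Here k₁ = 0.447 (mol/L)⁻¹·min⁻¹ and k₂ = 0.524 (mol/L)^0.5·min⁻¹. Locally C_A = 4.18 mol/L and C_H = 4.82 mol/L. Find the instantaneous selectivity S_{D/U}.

7.83

S_{D/U} = r_D/r_U = (k₁·C_A^1.5·C_H^0.5)/(k₂·C_A^0.5) = (k₁/k₂)·C_A·C_H^0.5.
= (0.447×4.180^1.5×4.820^0.5) / (0.524×4.180^0.5) = 8.387/1.071 = 7.83.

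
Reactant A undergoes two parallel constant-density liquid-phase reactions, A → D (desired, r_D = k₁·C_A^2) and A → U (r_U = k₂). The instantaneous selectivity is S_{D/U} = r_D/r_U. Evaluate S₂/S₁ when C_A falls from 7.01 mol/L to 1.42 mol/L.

0.0410

S_{D/U} = (k₁/k₂)·C_A^2, so S₂/S₁ = (C_{A,2}/C_{A,1})^2.
= (1.42/7.01)^2 = (0.2026)^2 = 0.0410.
Selectivity toward D falls as C_A falls — high-concentration operation is favoured.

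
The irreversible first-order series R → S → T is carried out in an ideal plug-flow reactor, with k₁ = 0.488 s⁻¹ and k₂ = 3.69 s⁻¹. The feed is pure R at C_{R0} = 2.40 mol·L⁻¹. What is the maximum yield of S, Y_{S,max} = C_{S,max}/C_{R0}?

0.0972

At the optimum, C_{S,max}/C_{R0} = (k₁/k₂)^[k₂/(k₂−k₁)].
= (0.488/3.69)^(3.69/(3.69−0.488)) = (0.1322)^(1.152) = 0.09716.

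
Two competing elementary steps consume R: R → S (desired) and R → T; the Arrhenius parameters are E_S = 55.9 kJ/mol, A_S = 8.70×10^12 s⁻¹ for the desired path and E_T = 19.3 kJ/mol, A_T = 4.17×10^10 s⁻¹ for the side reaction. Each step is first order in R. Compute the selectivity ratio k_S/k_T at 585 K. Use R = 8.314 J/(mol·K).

Since both paths have the same order in R, the concentration cancels and S_{S/T} = k_S/k_T = (A_S/A_T)·exp[(E_T−E_S)/(RT)].
(E_T−E_S)/(RT) = (19.3−55.9)×10³/(8.314×585) = -36600/4864 = -7.525.
k_S/k_T = (8.70×10^12/4.17×10^10)·exp(-7.525) = 208.6 × 5.393×10^-4 = 0.113.
Since E_S > E_T, raising the temperature improves selectivity toward S.

0.113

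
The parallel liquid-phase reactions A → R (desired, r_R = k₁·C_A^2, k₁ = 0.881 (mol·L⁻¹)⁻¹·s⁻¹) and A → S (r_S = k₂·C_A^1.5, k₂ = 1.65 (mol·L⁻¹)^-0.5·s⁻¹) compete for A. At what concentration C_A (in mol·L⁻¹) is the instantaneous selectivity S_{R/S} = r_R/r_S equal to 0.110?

S_{R/S} = (k₁/k₂)·C_A^0.5 ⇒ C_A = (S·k₂/k₁)^(2).
= (0.110×1.65/0.881)^(2) = (0.2060)^(2) = 0.0424 mol·L⁻¹.

0.0424 mol·L⁻¹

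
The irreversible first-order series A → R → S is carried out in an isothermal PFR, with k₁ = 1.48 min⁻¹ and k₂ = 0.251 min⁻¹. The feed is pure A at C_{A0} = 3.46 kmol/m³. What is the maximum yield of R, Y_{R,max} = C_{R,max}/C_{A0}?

For a first-order series the maximum intermediate yield is C_{R,max}/C_{A0} = (k₁/k₂)^[k₂/(k₂−k₁)].
= (1.48/0.251)^(0.251/(0.251−1.48)) = (5.896)^(-0.2042) = 0.6960.

0.696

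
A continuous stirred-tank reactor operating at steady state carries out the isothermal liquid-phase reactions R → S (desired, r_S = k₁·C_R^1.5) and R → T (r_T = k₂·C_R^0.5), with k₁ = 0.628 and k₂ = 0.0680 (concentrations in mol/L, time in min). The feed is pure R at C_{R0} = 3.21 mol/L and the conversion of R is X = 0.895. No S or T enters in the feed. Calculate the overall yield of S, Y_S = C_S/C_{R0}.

Exit C_R = C_{R0}(1−X) = 3.21×0.105 = 0.3370 mol/L.
In a CSTR the entire volume is at exit conditions, so r_S = 0.628×0.3370^1.5 = 0.1229 and r_T = 0.0680×0.3370^0.5 = 0.03948.
Fraction of consumed R going to S: r_S/(r_S+r_T) = 0.7569.
C_S = 0.7569·C_{R0}·X = 0.7569×3.21×0.895 = 2.17 mol/L; Y_S = C_S/C_{R0} = 0.677.

0.677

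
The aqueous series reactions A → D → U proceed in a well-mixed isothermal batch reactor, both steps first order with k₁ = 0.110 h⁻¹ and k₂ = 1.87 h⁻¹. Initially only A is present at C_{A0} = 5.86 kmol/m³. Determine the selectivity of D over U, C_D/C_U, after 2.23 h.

0.283

For first-order series with pure A initially, C_D(t) = k₁C_{A0}/(k₂−k₁)·(e^(−k₁t) − e^(−k₂t)).
e^(−k₁t) = e^(−0.110×2.23) = e^(−0.2453) = 0.7825; e^(−k₂t) = e^(−4.170) = 0.01545.
C_D = 0.110×5.86/(1.87−0.110) × (0.7825−0.01545) = 0.3663×0.7670 = 0.2809 kmol/m³.
C_A = C_{A0}e^(−k₁t) = 4.585 kmol/m³, so C_U = C_{A0}−C_A−C_D = 0.9938 kmol/m³; C_D/C_U = 0.283.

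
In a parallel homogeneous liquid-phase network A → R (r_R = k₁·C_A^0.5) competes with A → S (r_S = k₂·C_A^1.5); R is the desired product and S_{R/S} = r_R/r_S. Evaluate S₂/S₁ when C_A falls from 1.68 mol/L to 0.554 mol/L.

3.03

S_{R/S} = (k₁/k₂)·C_A⁻¹, so S₂/S₁ = (C_{A,2}/C_{A,1})⁻¹.
= 1.68/0.554 = 3.03.
Selectivity toward R rises as C_A falls — low-concentration operation is favoured.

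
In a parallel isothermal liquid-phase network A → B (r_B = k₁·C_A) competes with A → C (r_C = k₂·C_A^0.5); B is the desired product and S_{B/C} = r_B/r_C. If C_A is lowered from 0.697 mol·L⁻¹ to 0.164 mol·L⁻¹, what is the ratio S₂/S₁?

S_{B/C} = (k₁/k₂)·C_A^0.5, so S₂/S₁ = (C_{A,2}/C_{A,1})^0.5.
= (0.164/0.697)^0.5 = (0.2353)^0.5 = 0.485.
Selectivity toward B falls as C_A falls — high-concentration operation is favoured.

0.485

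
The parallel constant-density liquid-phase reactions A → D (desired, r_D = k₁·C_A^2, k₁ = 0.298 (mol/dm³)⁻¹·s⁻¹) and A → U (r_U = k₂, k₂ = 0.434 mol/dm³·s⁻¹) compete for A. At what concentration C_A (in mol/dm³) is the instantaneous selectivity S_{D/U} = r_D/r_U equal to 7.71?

S_{D/U} = (k₁/k₂)·C_A^2 ⇒ C_A = (S·k₂/k₁)^(0.5).
= (7.71×0.434/0.298)^(0.5) = (11.23)^(0.5) = 3.35 mol/dm³.

3.35 mol/dm³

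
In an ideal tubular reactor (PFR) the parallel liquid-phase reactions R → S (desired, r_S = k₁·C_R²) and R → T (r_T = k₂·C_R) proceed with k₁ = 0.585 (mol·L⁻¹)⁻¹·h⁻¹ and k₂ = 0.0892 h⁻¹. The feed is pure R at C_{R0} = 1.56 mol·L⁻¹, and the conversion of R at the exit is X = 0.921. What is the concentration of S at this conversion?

C_R = C_{R0}(1−X) = 0.1232 mol·L⁻¹.
Along a PFR/batch, dC_T/dC_R = −r_T/(r_S+r_T) = −k₂/(k₂+k₁·C_R).
Integrating from C_{R0} to C_R: C_T = (0.0892/0.585)·ln[(0.0892+0.585·1.56)/(0.0892+0.585·0.123)] = 0.1525·ln(1.002/0.1613) = 0.2785 mol·L⁻¹.
Then C_S = (C_{R0}−C_R) − C_T = 1.437 − 0.2785 = 1.158 mol·L⁻¹.

1.16 mol·L⁻¹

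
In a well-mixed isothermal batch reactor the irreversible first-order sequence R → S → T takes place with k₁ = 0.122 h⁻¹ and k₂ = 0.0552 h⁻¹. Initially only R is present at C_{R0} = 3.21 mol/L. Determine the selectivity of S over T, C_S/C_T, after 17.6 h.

1.18

For first-order series with pure R initially, C_S(t) = k₁C_{R0}/(k₂−k₁)·(e^(−k₁t) − e^(−k₂t)).
e^(−k₁t) = e^(−0.122×17.6) = e^(−2.147) = 0.1168; e^(−k₂t) = e^(−0.9715) = 0.3785.
C_S = 0.122×3.21/(0.0552−0.122) × (0.1168−0.3785) = (-5.863)×(-0.2617) = 1.534 mol/L.
C_R = C_{R0}e^(−k₁t) = 0.3750 mol/L, so C_T = C_{R0}−C_R−C_S = 1.301 mol/L; C_S/C_T = 1.18.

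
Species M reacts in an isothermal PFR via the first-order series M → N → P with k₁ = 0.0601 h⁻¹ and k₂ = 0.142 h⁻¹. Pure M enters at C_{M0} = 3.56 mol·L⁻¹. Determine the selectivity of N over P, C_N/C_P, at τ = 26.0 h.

0.207

Solving the coupled first-order balances gives C_N(τ) = [k₁/(k₂−k₁)]·C_{M0}·(e^(−k₁τ) − e^(−k₂τ)).
e^(−k₁τ) = e^(−0.0601×26.0) = e^(−1.563) = 0.2096; e^(−k₂τ) = e^(−3.692) = 0.02492.
C_N = 0.0601×3.56/(0.142−0.0601) × (0.2096−0.02492) = 2.612×0.1847 = 0.4824 mol·L⁻¹.
C_M = C_{M0}e^(−k₁τ) = 0.7461 mol·L⁻¹, so C_P = C_{M0}−C_M−C_N = 2.331 mol·L⁻¹; C_N/C_P = 0.207.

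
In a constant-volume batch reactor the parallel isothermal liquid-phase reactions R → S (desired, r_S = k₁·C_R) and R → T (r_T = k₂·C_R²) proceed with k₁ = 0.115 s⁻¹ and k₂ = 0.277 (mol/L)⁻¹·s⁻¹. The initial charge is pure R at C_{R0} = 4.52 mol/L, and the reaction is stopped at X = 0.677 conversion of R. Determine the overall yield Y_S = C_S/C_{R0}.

C_R = C_{R0}(1−X) = 1.460 mol/L.
Along a PFR/batch, dC_S/dC_R = −r_S/(r_S+r_T) = −k₁/(k₁+k₂·C_R).
Integrating from C_{R0} to C_R: C_S = (0.115/0.277)·ln[(0.115+0.277·4.52)/(0.115+0.277·1.46)] = 0.4152·ln(1.367/0.5194) = 0.4018 mol/L.
Y_S = C_S/C_{R0} = 0.4018/4.52 = 0.0889.

0.0889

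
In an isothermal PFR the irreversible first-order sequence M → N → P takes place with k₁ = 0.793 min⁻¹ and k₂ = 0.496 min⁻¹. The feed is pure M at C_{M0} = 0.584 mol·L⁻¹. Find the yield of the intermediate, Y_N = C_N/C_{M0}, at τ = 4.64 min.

0.200

Solving the coupled first-order balances gives C_N(τ) = [k₁/(k₂−k₁)]·C_{M0}·(e^(−k₁τ) − e^(−k₂τ)).
e^(−k₁τ) = e^(−0.793×4.64) = e^(−3.680) = 0.02524; e^(−k₂τ) = e^(−2.301) = 0.1001.
C_N = 0.793×0.584/(0.496−0.793) × (0.02524−0.1001) = (-1.559)×(-0.07488) = 0.1168 mol·L⁻¹.
Y_N = C_N/C_{M0} = 0.1168/0.584 = 0.200.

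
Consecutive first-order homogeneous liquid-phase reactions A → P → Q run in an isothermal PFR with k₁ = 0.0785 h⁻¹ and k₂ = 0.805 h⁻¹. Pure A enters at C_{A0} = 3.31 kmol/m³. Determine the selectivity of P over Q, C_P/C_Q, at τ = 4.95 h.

For first-order series with pure A initially, C_P(τ) = k₁C_{A0}/(k₂−k₁)·(e^(−k₁τ) − e^(−k₂τ)).
e^(−k₁τ) = e^(−0.0785×4.95) = e^(−0.3886) = 0.6780; e^(−k₂τ) = e^(−3.985) = 0.01860.
C_P = 0.0785×3.31/(0.805−0.0785) × (0.6780−0.01860) = 0.3577×0.6594 = 0.2358 kmol/m³.
C_A = C_{A0}e^(−k₁τ) = 2.244 kmol/m³, so C_Q = C_{A0}−C_A−C_P = 0.8299 kmol/m³; C_P/C_Q = 0.284.

0.284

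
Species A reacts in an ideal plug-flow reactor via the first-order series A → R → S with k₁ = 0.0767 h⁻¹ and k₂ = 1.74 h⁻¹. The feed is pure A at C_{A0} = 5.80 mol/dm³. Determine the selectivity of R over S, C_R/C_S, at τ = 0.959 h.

For first-order series with pure A initially, C_R(τ) = k₁C_{A0}/(k₂−k₁)·(e^(−k₁τ) − e^(−k₂τ)).
e^(−k₁τ) = e^(−0.0767×0.959) = e^(−0.07356) = 0.9291; e^(−k₂τ) = e^(−1.669) = 0.1885.
C_R = 0.0767×5.80/(1.74−0.0767) × (0.9291−0.1885) = 0.2675×0.7406 = 0.1981 mol/dm³.
C_A = C_{A0}e^(−k₁τ) = 5.389 mol/dm³, so C_S = C_{A0}−C_A−C_R = 0.2132 mol/dm³; C_R/C_S = 0.929.

0.929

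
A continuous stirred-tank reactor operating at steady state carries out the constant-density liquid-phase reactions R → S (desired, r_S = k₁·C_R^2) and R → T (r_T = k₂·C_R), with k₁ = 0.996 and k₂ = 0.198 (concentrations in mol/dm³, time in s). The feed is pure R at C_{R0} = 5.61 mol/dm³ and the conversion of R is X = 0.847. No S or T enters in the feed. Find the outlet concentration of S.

Exit C_R = C_{R0}(1−X) = 5.61×0.153 = 0.8583 mol/dm³.
In a CSTR the entire volume is at exit conditions, so r_S = 0.996×0.8583^2 = 0.7338 and r_T = 0.198×0.8583 = 0.1699.
Fraction of consumed R going to S: r_S/(r_S+r_T) = 0.8119.
C_S = 0.8119·C_{R0}·X = 0.8119×5.61×0.847 = 3.86 mol/dm³.

3.86 mol/dm³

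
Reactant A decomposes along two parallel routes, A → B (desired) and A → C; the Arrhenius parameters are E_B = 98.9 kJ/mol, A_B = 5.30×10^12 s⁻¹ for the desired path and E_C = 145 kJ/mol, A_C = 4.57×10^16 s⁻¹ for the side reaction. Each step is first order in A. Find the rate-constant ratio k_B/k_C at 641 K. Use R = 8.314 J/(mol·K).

k_B/k_C = (A_B/A_C)·exp[−(E_B−E_C)/(RT)] = (A_B/A_C)·exp[(E_C−E_B)/(RT)].
(E_C−E_B)/(RT) = (145−98.9)×10³/(8.314×641) = 46100/5329 = 8.650.
k_B/k_C = (5.30×10^12/4.57×10^16)·exp(8.650) = 1.160×10^-4 × 5712 = 0.662.
Since E_B < E_C, lowering the temperature improves selectivity toward B.

0.662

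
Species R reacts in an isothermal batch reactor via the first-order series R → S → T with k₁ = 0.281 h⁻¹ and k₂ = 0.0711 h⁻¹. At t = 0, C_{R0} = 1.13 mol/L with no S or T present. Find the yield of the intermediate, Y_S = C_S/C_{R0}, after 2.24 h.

The intermediate concentration in a first-order A→B→C sequence is C_S = k₁C_{R0}(e^(−k₁t) − e^(−k₂t))/(k₂−k₁).
e^(−k₁t) = e^(−0.281×2.24) = e^(−0.6294) = 0.5329; e^(−k₂t) = e^(−0.1593) = 0.8528.
C_S = 0.281×1.13/(0.0711−0.281) × (0.5329−0.8528) = (-1.513)×(-0.3199) = 0.4839 mol/L.
Y_S = C_S/C_{R0} = 0.4839/1.13 = 0.428.

0.428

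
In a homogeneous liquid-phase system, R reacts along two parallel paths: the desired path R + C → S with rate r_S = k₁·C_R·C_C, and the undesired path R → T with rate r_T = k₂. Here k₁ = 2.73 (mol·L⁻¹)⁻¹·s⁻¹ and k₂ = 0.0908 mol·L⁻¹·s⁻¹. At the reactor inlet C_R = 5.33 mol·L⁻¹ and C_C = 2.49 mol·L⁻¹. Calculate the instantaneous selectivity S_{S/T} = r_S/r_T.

S_{S/T} = r_S/r_T = (k₁·C_R·C_C)/(k₂) = (k₁/k₂)·C_R·C_C.
= (2.73×5.330×2.490) / (0.0908) = 36.23/0.09080 = 399.

399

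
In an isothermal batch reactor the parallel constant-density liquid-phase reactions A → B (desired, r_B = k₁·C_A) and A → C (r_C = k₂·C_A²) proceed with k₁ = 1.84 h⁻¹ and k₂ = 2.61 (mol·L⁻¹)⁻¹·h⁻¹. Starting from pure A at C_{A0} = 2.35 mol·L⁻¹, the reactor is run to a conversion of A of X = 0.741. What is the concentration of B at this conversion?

C_A = C_{A0}(1−X) = 0.6087 mol·L⁻¹.
Along a PFR/batch, dC_B/dC_A = −r_B/(r_B+r_C) = −k₁/(k₁+k₂·C_A).
Integrating from C_{A0} to C_A: C_B = (1.84/2.61)·ln[(1.84+2.61·2.35)/(1.84+2.61·0.609)] = 0.7050·ln(7.973/3.429) = 0.5950 mol·L⁻¹.

0.595 mol·L⁻¹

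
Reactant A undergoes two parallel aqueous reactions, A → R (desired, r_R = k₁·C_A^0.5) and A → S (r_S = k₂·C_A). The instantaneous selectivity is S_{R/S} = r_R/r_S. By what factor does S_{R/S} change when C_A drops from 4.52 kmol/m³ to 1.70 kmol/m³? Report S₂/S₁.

1.63

S_{R/S} = (k₁/k₂)·C_A^-0.5, so S₂/S₁ = (C_{A,2}/C_{A,1})^-0.5.
= (1.70/4.52)^(-0.5) = (0.3761)^(-0.5) = 1.63.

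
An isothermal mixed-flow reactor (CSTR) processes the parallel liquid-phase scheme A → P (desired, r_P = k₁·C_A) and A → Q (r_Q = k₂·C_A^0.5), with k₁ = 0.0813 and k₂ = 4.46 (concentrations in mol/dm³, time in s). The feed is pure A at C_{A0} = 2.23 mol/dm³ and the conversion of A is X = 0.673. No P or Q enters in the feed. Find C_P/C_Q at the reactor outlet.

0.0156

Exit C_A = C_{A0}(1−X) = 2.23×0.327 = 0.7292 mol/dm³.
Rates in a CSTR are evaluated at the outlet concentration: r_P = 0.0813×0.7292 = 0.05928, r_Q = 4.46×0.7292^0.5 = 3.809.
Overall selectivity = C_P/C_Q = r_Pτ/(r_Qτ) = r_P/r_Q = 0.0156.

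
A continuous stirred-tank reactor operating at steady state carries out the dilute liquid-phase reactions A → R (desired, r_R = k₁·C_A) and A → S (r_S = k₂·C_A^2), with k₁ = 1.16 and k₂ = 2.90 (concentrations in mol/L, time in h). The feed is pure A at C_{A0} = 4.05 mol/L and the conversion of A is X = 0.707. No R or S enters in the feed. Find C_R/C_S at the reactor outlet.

0.337

Exit C_A = C_{A0}(1−X) = 4.05×0.293 = 1.187 mol/L.
Rates in a CSTR are evaluated at the outlet concentration: r_R = 1.16×1.187 = 1.377, r_S = 2.90×1.187^2 = 4.084.
Overall selectivity = C_R/C_S = r_Rτ/(r_Sτ) = r_R/r_S = 0.337.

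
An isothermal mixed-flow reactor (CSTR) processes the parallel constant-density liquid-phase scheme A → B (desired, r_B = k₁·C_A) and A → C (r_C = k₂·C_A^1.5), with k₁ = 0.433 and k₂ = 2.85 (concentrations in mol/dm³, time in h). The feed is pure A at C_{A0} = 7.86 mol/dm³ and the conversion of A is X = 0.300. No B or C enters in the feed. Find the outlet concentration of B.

0.143 mol/dm³

Exit C_A = C_{A0}(1−X) = 7.86×0.700 = 5.502 mol/dm³.
A CSTR operates uniformly at the exit composition, giving r_B = 2.382 and r_C = 36.78 (each k·C_A^n at C_A = 5.502).
Fraction of consumed A going to B: r_B/(r_B+r_C) = 0.06083.
C_B = 0.06083·C_{A0}·X = 0.06083×7.86×0.300 = 0.143 mol/dm³.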